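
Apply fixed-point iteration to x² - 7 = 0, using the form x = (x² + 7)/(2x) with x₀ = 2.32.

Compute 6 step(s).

Equation: x² - 7 = 0
Fixed-point form: x = (x² + 7)/(2x)
x₀ = 2.32

x_1 = g(2.320000) = 2.668621
x_2 = g(2.668621) = 2.645849
x_3 = g(2.645849) = 2.645751
x_4 = g(2.645751) = 2.645751
x_5 = g(2.645751) = 2.645751
x_6 = g(2.645751) = 2.645751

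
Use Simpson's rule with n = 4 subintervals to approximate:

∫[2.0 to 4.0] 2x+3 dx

f(x) = 2x+3
a = 2.0, b = 4.0, n = 4
h = (b - a)/n = 0.500000

Simpson's rule: (h/3)[f(x₀) + 4f(x₁) + 2f(x₂) + ... + f(xₙ)]

x_0 = 2.0000, f(x_0) = 7.000000, coefficient = 1
x_1 = 2.5000, f(x_1) = 8.000000, coefficient = 4
x_2 = 3.0000, f(x_2) = 9.000000, coefficient = 2
x_3 = 3.5000, f(x_3) = 10.000000, coefficient = 4
x_4 = 4.0000, f(x_4) = 11.000000, coefficient = 1

I ≈ (0.500000/3) × 108.000000 = 18.000000
Exact value: 18.000000
Error: 0.000000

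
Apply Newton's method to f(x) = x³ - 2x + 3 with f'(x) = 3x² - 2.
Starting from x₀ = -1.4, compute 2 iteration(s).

f(x) = x³ - 2x + 3
f'(x) = 3x² - 2
x₀ = -1.4

Newton-Raphson formula: x_{n+1} = x_n - f(x_n)/f'(x_n)

Iteration 1:
  f(-1.400000) = 3.056000
  f'(-1.400000) = 3.880000
  x_1 = -1.400000 - 3.056000/3.880000 = -2.187629
Iteration 2:
  f(-2.187629) = -3.094122
  f'(-2.187629) = 12.357160
  x_2 = -2.187629 - (-3.094122)/12.357160 = -1.937238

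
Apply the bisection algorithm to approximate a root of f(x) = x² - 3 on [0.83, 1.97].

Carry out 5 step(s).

f(x) = x² - 3
Initial interval: [0.83, 1.97]

Iteration 1:
  c_1 = (0.830000 + 1.970000)/2 = 1.400000
  f(c_1) = f(1.400000) = -1.040000
  f(a) × f(c) ≥ 0, new interval: [1.400000, 1.970000]
Iteration 2:
  c_2 = (1.400000 + 1.970000)/2 = 1.685000
  f(c_2) = f(1.685000) = -0.160775
  f(a) × f(c) ≥ 0, new interval: [1.685000, 1.970000]
Iteration 3:
  c_3 = (1.685000 + 1.970000)/2 = 1.827500
  f(c_3) = f(1.827500) = 0.339756
  f(a) × f(c) < 0, new interval: [1.685000, 1.827500]
Iteration 4:
  c_4 = (1.685000 + 1.827500)/2 = 1.756250
  f(c_4) = f(1.756250) = 0.084414
  f(a) × f(c) < 0, new interval: [1.685000, 1.756250]
Iteration 5:
  c_5 = (1.685000 + 1.756250)/2 = 1.720625
  f(c_5) = f(1.720625) = -0.039450
  f(a) × f(c) ≥ 0, new interval: [1.720625, 1.756250]

After 5 iteration(s), the approximation is c_5 = 1.720625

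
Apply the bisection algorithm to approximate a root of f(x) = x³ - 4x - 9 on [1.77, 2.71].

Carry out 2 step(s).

f(x) = x³ - 4x - 9
Initial interval: [1.77, 2.71]

Iteration 1:
  c_1 = (1.770000 + 2.710000)/2 = 2.240000
  f(c_1) = f(2.240000) = -6.720576
  f(a) × f(c) ≥ 0, new interval: [2.240000, 2.710000]
Iteration 2:
  c_2 = (2.240000 + 2.710000)/2 = 2.475000
  f(c_2) = f(2.475000) = -3.739078
  f(a) × f(c) ≥ 0, new interval: [2.475000, 2.710000]

After 2 iteration(s), the approximation is c_2 = 2.475000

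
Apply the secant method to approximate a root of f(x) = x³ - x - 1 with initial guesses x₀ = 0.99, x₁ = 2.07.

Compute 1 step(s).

f(x) = x³ - x - 1
x₀ = 0.99, x₁ = 2.07

Secant formula: x_{n+1} = x_n - f(x_n)(x_n - x_{n-1})/(f(x_n) - f(x_{n-1}))

Iteration 1:
  f(0.990000) = -1.019701
  f(2.070000) = 5.799743
  x_2 = 2.070000 - 5.799743×(2.070000 - 0.990000)/(5.799743 - (-1.019701))
       = 1.151491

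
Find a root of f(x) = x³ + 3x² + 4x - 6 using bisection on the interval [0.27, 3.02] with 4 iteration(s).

f(x) = x³ + 3x² + 4x - 6
Initial interval: [0.27, 3.02]

Iteration 1:
  c_1 = (0.270000 + 3.020000)/2 = 1.645000
  f(c_1) = f(1.645000) = 13.149486
  f(a) × f(c) < 0, new interval: [0.270000, 1.645000]
Iteration 2:
  c_2 = (0.270000 + 1.645000)/2 = 0.957500
  f(c_2) = f(0.957500) = 1.458261
  f(a) × f(c) < 0, new interval: [0.270000, 0.957500]
Iteration 3:
  c_3 = (0.270000 + 0.957500)/2 = 0.613750
  f(c_3) = f(0.613750) = -2.183740
  f(a) × f(c) ≥ 0, new interval: [0.613750, 0.957500]
Iteration 4:
  c_4 = (0.613750 + 0.957500)/2 = 0.785625
  f(c_4) = f(0.785625) = -0.520987
  f(a) × f(c) ≥ 0, new interval: [0.785625, 0.957500]

After 4 iteration(s), the approximation is c_4 = 0.785625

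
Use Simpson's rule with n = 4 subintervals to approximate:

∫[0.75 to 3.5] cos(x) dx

f(x) = cos(x)
a = 0.75, b = 3.5, n = 4
h = (b - a)/n = 0.687500

Simpson's rule: (h/3)[f(x₀) + 4f(x₁) + 2f(x₂) + ... + f(xₙ)]

x_0 = 0.7500, f(x_0) = 0.731689, coefficient = 1
x_1 = 1.4375, f(x_1) = 0.132902, coefficient = 4
x_2 = 2.1250, f(x_2) = -0.526266, coefficient = 2
x_3 = 2.8125, f(x_3) = -0.946336, coefficient = 4
x_4 = 3.5000, f(x_4) = -0.936457, coefficient = 1

I ≈ (0.687500/3) × -4.511037 = -1.033779
Exact value: -1.032422
Error: 0.001357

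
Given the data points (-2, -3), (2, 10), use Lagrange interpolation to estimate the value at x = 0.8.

Lagrange interpolation formula:
P(x) = Σ yᵢ × Lᵢ(x)
where Lᵢ(x) = Π_{j≠i} (x - xⱼ)/(xᵢ - xⱼ)

L_0(0.8) = (0.8 - 2)/(-2 - 2) = 0.300000
L_1(0.8) = (0.8 - (-2))/(2 - (-2)) = 0.700000

P(0.8) = (-3)×L_0(0.8) + 10×L_1(0.8)
P(0.8) = 6.100000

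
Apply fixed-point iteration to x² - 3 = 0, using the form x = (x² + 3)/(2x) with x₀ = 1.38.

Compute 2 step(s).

Equation: x² - 3 = 0
Fixed-point form: x = (x² + 3)/(2x)
x₀ = 1.38

x_1 = g(1.380000) = 1.776957
x_2 = g(1.776957) = 1.732618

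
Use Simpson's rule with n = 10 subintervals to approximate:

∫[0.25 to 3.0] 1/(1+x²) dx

f(x) = 1/(1+x²)
a = 0.25, b = 3.0, n = 10
h = (b - a)/n = 0.275000

Simpson's rule: (h/3)[f(x₀) + 4f(x₁) + 2f(x₂) + ... + f(xₙ)]

x_0 = 0.2500, f(x_0) = 0.941176, coefficient = 1
x_1 = 0.5250, f(x_1) = 0.783929, coefficient = 4
x_2 = 0.8000, f(x_2) = 0.609756, coefficient = 2
x_3 = 1.0750, f(x_3) = 0.463903, coefficient = 4
x_4 = 1.3500, f(x_4) = 0.354296, coefficient = 2
x_5 = 1.6250, f(x_5) = 0.274678, coefficient = 4
x_6 = 1.9000, f(x_6) = 0.216920, coefficient = 2
x_7 = 2.1750, f(x_7) = 0.174501, coefficient = 4
x_8 = 2.4500, f(x_8) = 0.142806, coefficient = 2
x_9 = 2.7250, f(x_9) = 0.118686, coefficient = 4
x_10 = 3.0000, f(x_10) = 0.100000, coefficient = 1

I ≈ (0.275000/3) × 10.951519 = 1.003889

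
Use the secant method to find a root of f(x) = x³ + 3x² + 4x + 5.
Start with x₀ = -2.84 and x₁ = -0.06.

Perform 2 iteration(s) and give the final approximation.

f(x) = x³ + 3x² + 4x + 5
x₀ = -2.84, x₁ = -0.06

Secant formula: x_{n+1} = x_n - f(x_n)(x_n - x_{n-1})/(f(x_n) - f(x_{n-1}))

Iteration 1:
  f(-2.840000) = -5.069504
  f(-0.060000) = 4.770584
  x_2 = -0.060000 - 4.770584×(-0.060000 - (-2.840000))/(4.770584 - (-5.069504))
       = -1.407775
Iteration 2:
  f(-0.060000) = 4.770584
  f(-1.407775) = 2.524420
  x_3 = -1.407775 - 2.524420×(-1.407775 - (-0.060000))/(2.524420 - 4.770584)
       = -2.922513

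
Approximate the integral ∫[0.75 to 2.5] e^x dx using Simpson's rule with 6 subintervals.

f(x) = e^x
a = 0.75, b = 2.5, n = 6
h = (b - a)/n = 0.291667

Simpson's rule: (h/3)[f(x₀) + 4f(x₁) + 2f(x₂) + ... + f(xₙ)]

x_0 = 0.7500, f(x_0) = 2.117000, coefficient = 1
x_1 = 1.0417, f(x_1) = 2.833936, coefficient = 4
x_2 = 1.3333, f(x_2) = 3.793668, coefficient = 2
x_3 = 1.6250, f(x_3) = 5.078419, coefficient = 4
x_4 = 1.9167, f(x_4) = 6.798260, coefficient = 2
x_5 = 2.2083, f(x_5) = 9.100536, coefficient = 4
x_6 = 2.5000, f(x_6) = 12.182494, coefficient = 1

I ≈ (0.291667/3) × 103.534915 = 10.065895
Exact value: 10.065494
Error: 0.000401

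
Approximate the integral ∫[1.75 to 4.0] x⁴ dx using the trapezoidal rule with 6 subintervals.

f(x) = x⁴
a = 1.75, b = 4.0, n = 6
h = (b - a)/n = 0.375000

Trapezoidal rule: (h/2)[f(x₀) + 2f(x₁) + 2f(x₂) + ... + f(xₙ)]

x_0 = 1.7500, f(x_0) = 9.378906, coefficient = 1
x_1 = 2.1250, f(x_1) = 20.390869, coefficient = 2
x_2 = 2.5000, f(x_2) = 39.062500, coefficient = 2
x_3 = 2.8750, f(x_3) = 68.320557, coefficient = 2
x_4 = 3.2500, f(x_4) = 111.566406, coefficient = 2
x_5 = 3.6250, f(x_5) = 172.676025, coefficient = 2
x_6 = 4.0000, f(x_6) = 256.000000, coefficient = 1

I ≈ (0.375000/2) × 1089.411621 = 204.264679
Exact value: 201.517383
Error: 2.747296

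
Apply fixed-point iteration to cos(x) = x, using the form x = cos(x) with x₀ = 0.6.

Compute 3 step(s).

Equation: cos(x) = x
Fixed-point form: x = cos(x)
x₀ = 0.6

x_1 = g(0.600000) = 0.825336
x_2 = g(0.825336) = 0.678310
x_3 = g(0.678310) = 0.778634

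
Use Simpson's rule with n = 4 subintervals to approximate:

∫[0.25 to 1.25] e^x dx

f(x) = e^x
a = 0.25, b = 1.25, n = 4
h = (b - a)/n = 0.250000

Simpson's rule: (h/3)[f(x₀) + 4f(x₁) + 2f(x₂) + ... + f(xₙ)]

x_0 = 0.2500, f(x_0) = 1.284025, coefficient = 1
x_1 = 0.5000, f(x_1) = 1.648721, coefficient = 4
x_2 = 0.7500, f(x_2) = 2.117000, coefficient = 2
x_3 = 1.0000, f(x_3) = 2.718282, coefficient = 4
x_4 = 1.2500, f(x_4) = 3.490343, coefficient = 1

I ≈ (0.250000/3) × 26.476381 = 2.206365
Exact value: 2.206318
Error: 0.000048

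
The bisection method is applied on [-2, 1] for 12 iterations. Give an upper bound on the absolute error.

Bisection error bound: |error| ≤ (b-a)/2^n
|error| ≤ (1 - (-2))/2^12 = 3/2^12
|error| ≤ 0.0007324219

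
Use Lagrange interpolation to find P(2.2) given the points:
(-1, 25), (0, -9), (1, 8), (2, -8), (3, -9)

Lagrange interpolation formula:
P(x) = Σ yᵢ × Lᵢ(x)
where Lᵢ(x) = Π_{j≠i} (x - xⱼ)/(xᵢ - xⱼ)

L_0(2.2) = (2.2 - 0)/(-1 - 0) × (2.2 - 1)/(-1 - 1) × (2.2 - 2)/(-1 - 2) × (2.2 - 3)/(-1 - 3) = -0.017600
L_1(2.2) = (2.2 - (-1))/(0 - (-1)) × (2.2 - 1)/(0 - 1) × (2.2 - 2)/(0 - 2) × (2.2 - 3)/(0 - 3) = 0.102400
L_2(2.2) = (2.2 - (-1))/(1 - (-1)) × (2.2 - 0)/(1 - 0) × (2.2 - 2)/(1 - 2) × (2.2 - 3)/(1 - 3) = -0.281600
L_3(2.2) = (2.2 - (-1))/(2 - (-1)) × (2.2 - 0)/(2 - 0) × (2.2 - 1)/(2 - 1) × (2.2 - 3)/(2 - 3) = 1.126400
L_4(2.2) = (2.2 - (-1))/(3 - (-1)) × (2.2 - 0)/(3 - 0) × (2.2 - 1)/(3 - 1) × (2.2 - 2)/(3 - 2) = 0.070400

P(2.2) = 25×L_0(2.2) + (-9)×L_1(2.2) + 8×L_2(2.2) + (-8)×L_3(2.2) + (-9)×L_4(2.2)
P(2.2) = -13.259200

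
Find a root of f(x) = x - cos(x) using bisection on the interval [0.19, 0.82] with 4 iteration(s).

f(x) = x - cos(x)
Initial interval: [0.19, 0.82]

Iteration 1:
  c_1 = (0.190000 + 0.820000)/2 = 0.505000
  f(c_1) = f(0.505000) = -0.370174
  f(a) × f(c) ≥ 0, new interval: [0.505000, 0.820000]
Iteration 2:
  c_2 = (0.505000 + 0.820000)/2 = 0.662500
  f(c_2) = f(0.662500) = -0.125957
  f(a) × f(c) ≥ 0, new interval: [0.662500, 0.820000]
Iteration 3:
  c_3 = (0.662500 + 0.820000)/2 = 0.741250
  f(c_3) = f(0.741250) = 0.003625
  f(a) × f(c) < 0, new interval: [0.662500, 0.741250]
Iteration 4:
  c_4 = (0.662500 + 0.741250)/2 = 0.701875
  f(c_4) = f(0.701875) = -0.061758
  f(a) × f(c) ≥ 0, new interval: [0.701875, 0.741250]

After 4 iteration(s), the approximation is c_4 = 0.701875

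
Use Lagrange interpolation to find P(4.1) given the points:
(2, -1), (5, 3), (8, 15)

Lagrange interpolation formula:
P(x) = Σ yᵢ × Lᵢ(x)
where Lᵢ(x) = Π_{j≠i} (x - xⱼ)/(xᵢ - xⱼ)

L_0(4.1) = (4.1 - 5)/(2 - 5) × (4.1 - 8)/(2 - 8) = 0.195000
L_1(4.1) = (4.1 - 2)/(5 - 2) × (4.1 - 8)/(5 - 8) = 0.910000
L_2(4.1) = (4.1 - 2)/(8 - 2) × (4.1 - 5)/(8 - 5) = -0.105000

P(4.1) = (-1)×L_0(4.1) + 3×L_1(4.1) + 15×L_2(4.1)
P(4.1) = 0.960000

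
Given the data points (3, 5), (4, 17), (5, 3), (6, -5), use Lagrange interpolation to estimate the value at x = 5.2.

Lagrange interpolation formula:
P(x) = Σ yᵢ × Lᵢ(x)
where Lᵢ(x) = Π_{j≠i} (x - xⱼ)/(xᵢ - xⱼ)

L_0(5.2) = (5.2 - 4)/(3 - 4) × (5.2 - 5)/(3 - 5) × (5.2 - 6)/(3 - 6) = 0.032000
L_1(5.2) = (5.2 - 3)/(4 - 3) × (5.2 - 5)/(4 - 5) × (5.2 - 6)/(4 - 6) = -0.176000
L_2(5.2) = (5.2 - 3)/(5 - 3) × (5.2 - 4)/(5 - 4) × (5.2 - 6)/(5 - 6) = 1.056000
L_3(5.2) = (5.2 - 3)/(6 - 3) × (5.2 - 4)/(6 - 4) × (5.2 - 5)/(6 - 5) = 0.088000

P(5.2) = 5×L_0(5.2) + 17×L_1(5.2) + 3×L_2(5.2) + (-5)×L_3(5.2)
P(5.2) = -0.104000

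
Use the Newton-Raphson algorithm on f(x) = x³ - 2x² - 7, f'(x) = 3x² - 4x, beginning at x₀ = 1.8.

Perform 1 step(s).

f(x) = x³ - 2x² - 7
f'(x) = 3x² - 4x
x₀ = 1.8

Newton-Raphson formula: x_{n+1} = x_n - f(x_n)/f'(x_n)

Iteration 1:
  f(1.800000) = -7.648000
  f'(1.800000) = 2.520000
  x_1 = 1.800000 - (-7.648000)/2.520000 = 4.834921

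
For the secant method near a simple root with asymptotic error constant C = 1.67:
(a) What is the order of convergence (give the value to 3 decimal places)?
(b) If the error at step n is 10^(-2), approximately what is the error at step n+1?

(a) Secant method has superlinear convergence with order φ = (1+√5)/2 ≈ 1.618.
    This means |e_{n+1}| ≈ C|e_n|^1.618.

(b) With |e_n| = 10^(-2) and C = 1.67:
    |e_{n+1}| ≈ 1.67 × (10^(-2))^1.618 = 1.67 × 10^(-3.24)

(a) ≈ 1.618 (golden ratio); (b) |e_{n+1}| ≈ 9.697e-04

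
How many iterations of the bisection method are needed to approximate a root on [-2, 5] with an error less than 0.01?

We need (b-a)/2^n ≤ 0.01
(5 - (-2))/2^n ≤ 0.01
7/2^n ≤ 0.01
2^n ≥ 700
n ≥ log₂(700) = 9.45
n ≥ 10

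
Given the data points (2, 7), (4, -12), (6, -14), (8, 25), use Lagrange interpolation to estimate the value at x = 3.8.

Lagrange interpolation formula:
P(x) = Σ yᵢ × Lᵢ(x)
where Lᵢ(x) = Π_{j≠i} (x - xⱼ)/(xᵢ - xⱼ)

L_0(3.8) = (3.8 - 4)/(2 - 4) × (3.8 - 6)/(2 - 6) × (3.8 - 8)/(2 - 8) = 0.038500
L_1(3.8) = (3.8 - 2)/(4 - 2) × (3.8 - 6)/(4 - 6) × (3.8 - 8)/(4 - 8) = 1.039500
L_2(3.8) = (3.8 - 2)/(6 - 2) × (3.8 - 4)/(6 - 4) × (3.8 - 8)/(6 - 8) = -0.094500
L_3(3.8) = (3.8 - 2)/(8 - 2) × (3.8 - 4)/(8 - 4) × (3.8 - 6)/(8 - 6) = 0.016500

P(3.8) = 7×L_0(3.8) + (-12)×L_1(3.8) + (-14)×L_2(3.8) + 25×L_3(3.8)
P(3.8) = -10.469000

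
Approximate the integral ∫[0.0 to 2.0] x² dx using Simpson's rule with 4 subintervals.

f(x) = x²
a = 0.0, b = 2.0, n = 4
h = (b - a)/n = 0.500000

Simpson's rule: (h/3)[f(x₀) + 4f(x₁) + 2f(x₂) + ... + f(xₙ)]

x_0 = 0.0000, f(x_0) = 0.000000, coefficient = 1
x_1 = 0.5000, f(x_1) = 0.250000, coefficient = 4
x_2 = 1.0000, f(x_2) = 1.000000, coefficient = 2
x_3 = 1.5000, f(x_3) = 2.250000, coefficient = 4
x_4 = 2.0000, f(x_4) = 4.000000, coefficient = 1

I ≈ (0.500000/3) × 16.000000 = 2.666667
Exact value: 2.666667
Error: 0.000000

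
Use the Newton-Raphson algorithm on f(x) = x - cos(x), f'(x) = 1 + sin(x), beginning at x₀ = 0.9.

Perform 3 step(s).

f(x) = x - cos(x)
f'(x) = 1 + sin(x)
x₀ = 0.9

Newton-Raphson formula: x_{n+1} = x_n - f(x_n)/f'(x_n)

Iteration 1:
  f(0.900000) = 0.278390
  f'(0.900000) = 1.783327
  x_1 = 0.900000 - 0.278390/1.783327 = 0.743893
Iteration 2:
  f(0.743893) = 0.008055
  f'(0.743893) = 1.677158
  x_2 = 0.743893 - 0.008055/1.677158 = 0.739090
Iteration 3:
  f(0.739090) = 0.000008
  f'(0.739090) = 1.673616
  x_3 = 0.739090 - 0.000008/1.673616 = 0.739085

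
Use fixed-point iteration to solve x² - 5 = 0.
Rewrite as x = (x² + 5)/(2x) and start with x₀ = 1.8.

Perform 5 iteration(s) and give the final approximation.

Equation: x² - 5 = 0
Fixed-point form: x = (x² + 5)/(2x)
x₀ = 1.8

x_1 = g(1.800000) = 2.288889
x_2 = g(2.288889) = 2.236677
x_3 = g(2.236677) = 2.236068
x_4 = g(2.236068) = 2.236068
x_5 = g(2.236068) = 2.236068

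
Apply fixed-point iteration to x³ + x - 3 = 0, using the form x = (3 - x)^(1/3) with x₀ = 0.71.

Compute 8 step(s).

Equation: x³ + x - 3 = 0
Fixed-point form: x = (3 - x)^(1/3)
x₀ = 0.71

x_1 = g(0.710000) = 1.318090
x_2 = g(1.318090) = 1.189235
x_3 = g(1.189235) = 1.218861
x_4 = g(1.218861) = 1.212177
x_5 = g(1.212177) = 1.213691
x_6 = g(1.213691) = 1.213348
x_7 = g(1.213348) = 1.213426
x_8 = g(1.213426) = 1.213408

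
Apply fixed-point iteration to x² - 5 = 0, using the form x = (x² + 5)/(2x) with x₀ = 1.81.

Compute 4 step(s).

Equation: x² - 5 = 0
Fixed-point form: x = (x² + 5)/(2x)
x₀ = 1.81

x_1 = g(1.810000) = 2.286215
x_2 = g(2.286215) = 2.236618
x_3 = g(2.236618) = 2.236068
x_4 = g(2.236068) = 2.236068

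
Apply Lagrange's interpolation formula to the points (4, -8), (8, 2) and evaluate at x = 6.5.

Lagrange interpolation formula:
P(x) = Σ yᵢ × Lᵢ(x)
where Lᵢ(x) = Π_{j≠i} (x - xⱼ)/(xᵢ - xⱼ)

L_0(6.5) = (6.5 - 8)/(4 - 8) = 0.375000
L_1(6.5) = (6.5 - 4)/(8 - 4) = 0.625000

P(6.5) = (-8)×L_0(6.5) + 2×L_1(6.5)
P(6.5) = -1.750000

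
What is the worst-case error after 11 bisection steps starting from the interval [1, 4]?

Bisection error bound: |error| ≤ (b-a)/2^n
|error| ≤ (4 - 1)/2^11 = 3/2^11
|error| ≤ 0.0014648438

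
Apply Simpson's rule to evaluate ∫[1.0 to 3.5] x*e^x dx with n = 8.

f(x) = x*e^x
a = 1.0, b = 3.5, n = 8
h = (b - a)/n = 0.312500

Simpson's rule: (h/3)[f(x₀) + 4f(x₁) + 2f(x₂) + ... + f(xₙ)]

x_0 = 1.0000, f(x_0) = 2.718282, coefficient = 1
x_1 = 1.3125, f(x_1) = 4.876529, coefficient = 4
x_2 = 1.6250, f(x_2) = 8.252431, coefficient = 2
x_3 = 1.9375, f(x_3) = 13.448916, coefficient = 4
x_4 = 2.2500, f(x_4) = 21.347406, coefficient = 2
x_5 = 2.5625, f(x_5) = 33.231006, coefficient = 4
x_6 = 2.8750, f(x_6) = 50.960594, coefficient = 2
x_7 = 3.1875, f(x_7) = 77.226056, coefficient = 4
x_8 = 3.5000, f(x_8) = 115.904082, coefficient = 1

I ≈ (0.312500/3) × 794.873250 = 82.799297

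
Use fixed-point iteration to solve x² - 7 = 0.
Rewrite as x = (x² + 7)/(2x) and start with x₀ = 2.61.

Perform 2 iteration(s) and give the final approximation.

Equation: x² - 7 = 0
Fixed-point form: x = (x² + 7)/(2x)
x₀ = 2.61

x_1 = g(2.610000) = 2.645996
x_2 = g(2.645996) = 2.645751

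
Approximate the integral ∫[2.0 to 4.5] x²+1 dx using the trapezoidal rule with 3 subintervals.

f(x) = x²+1
a = 2.0, b = 4.5, n = 3
h = (b - a)/n = 0.833333

Trapezoidal rule: (h/2)[f(x₀) + 2f(x₁) + 2f(x₂) + ... + f(xₙ)]

x_0 = 2.0000, f(x_0) = 5.000000, coefficient = 1
x_1 = 2.8333, f(x_1) = 9.027778, coefficient = 2
x_2 = 3.6667, f(x_2) = 14.444444, coefficient = 2
x_3 = 4.5000, f(x_3) = 21.250000, coefficient = 1

I ≈ (0.833333/2) × 73.194444 = 30.497685
Exact value: 30.208333
Error: 0.289352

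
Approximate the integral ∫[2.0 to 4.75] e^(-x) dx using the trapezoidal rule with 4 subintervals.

f(x) = e^(-x)
a = 2.0, b = 4.75, n = 4
h = (b - a)/n = 0.687500

Trapezoidal rule: (h/2)[f(x₀) + 2f(x₁) + 2f(x₂) + ... + f(xₙ)]

x_0 = 2.0000, f(x_0) = 0.135335, coefficient = 1
x_1 = 2.6875, f(x_1) = 0.068051, coefficient = 2
x_2 = 3.3750, f(x_2) = 0.034218, coefficient = 2
x_3 = 4.0625, f(x_3) = 0.017206, coefficient = 2
x_4 = 4.7500, f(x_4) = 0.008652, coefficient = 1

I ≈ (0.687500/2) × 0.382937 = 0.131635
Exact value: 0.126684
Error: 0.004951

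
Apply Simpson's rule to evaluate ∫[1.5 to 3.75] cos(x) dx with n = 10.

f(x) = cos(x)
a = 1.5, b = 3.75, n = 10
h = (b - a)/n = 0.225000

Simpson's rule: (h/3)[f(x₀) + 4f(x₁) + 2f(x₂) + ... + f(xₙ)]

x_0 = 1.5000, f(x_0) = 0.070737, coefficient = 1
x_1 = 1.7250, f(x_1) = -0.153593, coefficient = 4
x_2 = 1.9500, f(x_2) = -0.370181, coefficient = 2
x_3 = 2.1750, f(x_3) = -0.568107, coefficient = 4
x_4 = 2.4000, f(x_4) = -0.737394, coefficient = 2
x_5 = 2.6250, f(x_5) = -0.869507, coefficient = 4
x_6 = 2.8500, f(x_6) = -0.957787, coefficient = 2
x_7 = 3.0750, f(x_7) = -0.997784, coefficient = 4
x_8 = 3.3000, f(x_8) = -0.987480, coefficient = 2
x_9 = 3.5250, f(x_9) = -0.927395, coefficient = 4
x_10 = 3.7500, f(x_10) = -0.820559, coefficient = 1

I ≈ (0.225000/3) × -20.921050 = -1.569079
Exact value: -1.569056
Error: 0.000022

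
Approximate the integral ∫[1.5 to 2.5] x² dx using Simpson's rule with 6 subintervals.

f(x) = x²
a = 1.5, b = 2.5, n = 6
h = (b - a)/n = 0.166667

Simpson's rule: (h/3)[f(x₀) + 4f(x₁) + 2f(x₂) + ... + f(xₙ)]

x_0 = 1.5000, f(x_0) = 2.250000, coefficient = 1
x_1 = 1.6667, f(x_1) = 2.777778, coefficient = 4
x_2 = 1.8333, f(x_2) = 3.361111, coefficient = 2
x_3 = 2.0000, f(x_3) = 4.000000, coefficient = 4
x_4 = 2.1667, f(x_4) = 4.694444, coefficient = 2
x_5 = 2.3333, f(x_5) = 5.444444, coefficient = 4
x_6 = 2.5000, f(x_6) = 6.250000, coefficient = 1

I ≈ (0.166667/3) × 73.500000 = 4.083333
Exact value: 4.083333
Error: 0.000000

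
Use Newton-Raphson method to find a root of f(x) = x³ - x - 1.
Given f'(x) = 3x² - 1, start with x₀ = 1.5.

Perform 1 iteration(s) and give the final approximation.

f(x) = x³ - x - 1
f'(x) = 3x² - 1
x₀ = 1.5

Newton-Raphson formula: x_{n+1} = x_n - f(x_n)/f'(x_n)

Iteration 1:
  f(1.500000) = 0.875000
  f'(1.500000) = 5.750000
  x_1 = 1.500000 - 0.875000/5.750000 = 1.347826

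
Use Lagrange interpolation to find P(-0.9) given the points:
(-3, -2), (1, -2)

Lagrange interpolation formula:
P(x) = Σ yᵢ × Lᵢ(x)
where Lᵢ(x) = Π_{j≠i} (x - xⱼ)/(xᵢ - xⱼ)

L_0(-0.9) = (-0.9 - 1)/(-3 - 1) = 0.475000
L_1(-0.9) = (-0.9 - (-3))/(1 - (-3)) = 0.525000

P(-0.9) = (-2)×L_0(-0.9) + (-2)×L_1(-0.9)
P(-0.9) = -2.000000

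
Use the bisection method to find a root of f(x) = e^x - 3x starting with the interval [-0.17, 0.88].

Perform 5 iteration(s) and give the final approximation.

f(x) = e^x - 3x
Initial interval: [-0.17, 0.88]

Iteration 1:
  c_1 = (-0.170000 + 0.880000)/2 = 0.355000
  f(c_1) = f(0.355000) = 0.361181
  f(a) × f(c) ≥ 0, new interval: [0.355000, 0.880000]
Iteration 2:
  c_2 = (0.355000 + 0.880000)/2 = 0.617500
  f(c_2) = f(0.617500) = 0.001787
  f(a) × f(c) ≥ 0, new interval: [0.617500, 0.880000]
Iteration 3:
  c_3 = (0.617500 + 0.880000)/2 = 0.748750
  f(c_3) = f(0.748750) = -0.131895
  f(a) × f(c) < 0, new interval: [0.617500, 0.748750]
Iteration 4:
  c_4 = (0.617500 + 0.748750)/2 = 0.683125
  f(c_4) = f(0.683125) = -0.069319
  f(a) × f(c) < 0, new interval: [0.617500, 0.683125]
Iteration 5:
  c_5 = (0.617500 + 0.683125)/2 = 0.650312
  f(c_5) = f(0.650312) = -0.034798
  f(a) × f(c) < 0, new interval: [0.617500, 0.650312]

After 5 iteration(s), the approximation is c_5 = 0.650312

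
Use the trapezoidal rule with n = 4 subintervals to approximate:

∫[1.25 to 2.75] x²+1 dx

f(x) = x²+1
a = 1.25, b = 2.75, n = 4
h = (b - a)/n = 0.375000

Trapezoidal rule: (h/2)[f(x₀) + 2f(x₁) + 2f(x₂) + ... + f(xₙ)]

x_0 = 1.2500, f(x_0) = 2.562500, coefficient = 1
x_1 = 1.6250, f(x_1) = 3.640625, coefficient = 2
x_2 = 2.0000, f(x_2) = 5.000000, coefficient = 2
x_3 = 2.3750, f(x_3) = 6.640625, coefficient = 2
x_4 = 2.7500, f(x_4) = 8.562500, coefficient = 1

I ≈ (0.375000/2) × 41.687500 = 7.816406
Exact value: 7.781250
Error: 0.035156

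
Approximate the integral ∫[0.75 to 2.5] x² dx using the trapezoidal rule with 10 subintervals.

f(x) = x²
a = 0.75, b = 2.5, n = 10
h = (b - a)/n = 0.175000

Trapezoidal rule: (h/2)[f(x₀) + 2f(x₁) + 2f(x₂) + ... + f(xₙ)]

x_0 = 0.7500, f(x_0) = 0.562500, coefficient = 1
x_1 = 0.9250, f(x_1) = 0.855625, coefficient = 2
x_2 = 1.1000, f(x_2) = 1.210000, coefficient = 2
x_3 = 1.2750, f(x_3) = 1.625625, coefficient = 2
x_4 = 1.4500, f(x_4) = 2.102500, coefficient = 2
x_5 = 1.6250, f(x_5) = 2.640625, coefficient = 2
x_6 = 1.8000, f(x_6) = 3.240000, coefficient = 2
x_7 = 1.9750, f(x_7) = 3.900625, coefficient = 2
x_8 = 2.1500, f(x_8) = 4.622500, coefficient = 2
x_9 = 2.3250, f(x_9) = 5.405625, coefficient = 2
x_10 = 2.5000, f(x_10) = 6.250000, coefficient = 1

I ≈ (0.175000/2) × 58.018750 = 5.076641
Exact value: 5.067708
Error: 0.008932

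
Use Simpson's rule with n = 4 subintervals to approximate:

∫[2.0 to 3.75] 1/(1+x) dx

f(x) = 1/(1+x)
a = 2.0, b = 3.75, n = 4
h = (b - a)/n = 0.437500

Simpson's rule: (h/3)[f(x₀) + 4f(x₁) + 2f(x₂) + ... + f(xₙ)]

x_0 = 2.0000, f(x_0) = 0.333333, coefficient = 1
x_1 = 2.4375, f(x_1) = 0.290909, coefficient = 4
x_2 = 2.8750, f(x_2) = 0.258065, coefficient = 2
x_3 = 3.3125, f(x_3) = 0.231884, coefficient = 4
x_4 = 3.7500, f(x_4) = 0.210526, coefficient = 1

I ≈ (0.437500/3) × 3.151161 = 0.459544
Exact value: 0.459532
Error: 0.000012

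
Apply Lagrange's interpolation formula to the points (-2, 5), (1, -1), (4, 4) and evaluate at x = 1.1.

Lagrange interpolation formula:
P(x) = Σ yᵢ × Lᵢ(x)
where Lᵢ(x) = Π_{j≠i} (x - xⱼ)/(xᵢ - xⱼ)

L_0(1.1) = (1.1 - 1)/(-2 - 1) × (1.1 - 4)/(-2 - 4) = -0.016111
L_1(1.1) = (1.1 - (-2))/(1 - (-2)) × (1.1 - 4)/(1 - 4) = 0.998889
L_2(1.1) = (1.1 - (-2))/(4 - (-2)) × (1.1 - 1)/(4 - 1) = 0.017222

P(1.1) = 5×L_0(1.1) + (-1)×L_1(1.1) + 4×L_2(1.1)
P(1.1) = -1.010556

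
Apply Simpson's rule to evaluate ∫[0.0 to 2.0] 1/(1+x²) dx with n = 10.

f(x) = 1/(1+x²)
a = 0.0, b = 2.0, n = 10
h = (b - a)/n = 0.200000

Simpson's rule: (h/3)[f(x₀) + 4f(x₁) + 2f(x₂) + ... + f(xₙ)]

x_0 = 0.0000, f(x_0) = 1.000000, coefficient = 1
x_1 = 0.2000, f(x_1) = 0.961538, coefficient = 4
x_2 = 0.4000, f(x_2) = 0.862069, coefficient = 2
x_3 = 0.6000, f(x_3) = 0.735294, coefficient = 4
x_4 = 0.8000, f(x_4) = 0.609756, coefficient = 2
x_5 = 1.0000, f(x_5) = 0.500000, coefficient = 4
x_6 = 1.2000, f(x_6) = 0.409836, coefficient = 2
x_7 = 1.4000, f(x_7) = 0.337838, coefficient = 4
x_8 = 1.6000, f(x_8) = 0.280899, coefficient = 2
x_9 = 1.8000, f(x_9) = 0.235849, coefficient = 4
x_10 = 2.0000, f(x_10) = 0.200000, coefficient = 1

I ≈ (0.200000/3) × 16.607198 = 1.107147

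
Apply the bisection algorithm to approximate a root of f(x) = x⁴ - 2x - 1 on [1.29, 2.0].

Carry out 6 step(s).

f(x) = x⁴ - 2x - 1
Initial interval: [1.29, 2.0]

Iteration 1:
  c_1 = (1.290000 + 2.000000)/2 = 1.645000
  f(c_1) = f(1.645000) = 3.032571
  f(a) × f(c) < 0, new interval: [1.290000, 1.645000]
Iteration 2:
  c_2 = (1.290000 + 1.645000)/2 = 1.467500
  f(c_2) = f(1.467500) = 0.702805
  f(a) × f(c) < 0, new interval: [1.290000, 1.467500]
Iteration 3:
  c_3 = (1.290000 + 1.467500)/2 = 1.378750
  f(c_3) = f(1.378750) = -0.143883
  f(a) × f(c) ≥ 0, new interval: [1.378750, 1.467500]
Iteration 4:
  c_4 = (1.378750 + 1.467500)/2 = 1.423125
  f(c_4) = f(1.423125) = 0.255528
  f(a) × f(c) < 0, new interval: [1.378750, 1.423125]
Iteration 5:
  c_5 = (1.378750 + 1.423125)/2 = 1.400938
  f(c_5) = f(1.400938) = 0.050025
  f(a) × f(c) < 0, new interval: [1.378750, 1.400938]
Iteration 6:
  c_6 = (1.378750 + 1.400938)/2 = 1.389844
  f(c_6) = f(1.389844) = -0.048355
  f(a) × f(c) ≥ 0, new interval: [1.389844, 1.400938]

After 6 iteration(s), the approximation is c_6 = 1.389844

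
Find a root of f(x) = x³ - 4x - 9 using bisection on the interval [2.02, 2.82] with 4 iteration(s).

f(x) = x³ - 4x - 9
Initial interval: [2.02, 2.82]

Iteration 1:
  c_1 = (2.020000 + 2.820000)/2 = 2.420000
  f(c_1) = f(2.420000) = -4.507512
  f(a) × f(c) ≥ 0, new interval: [2.420000, 2.820000]
Iteration 2:
  c_2 = (2.420000 + 2.820000)/2 = 2.620000
  f(c_2) = f(2.620000) = -1.495272
  f(a) × f(c) ≥ 0, new interval: [2.620000, 2.820000]
Iteration 3:
  c_3 = (2.620000 + 2.820000)/2 = 2.720000
  f(c_3) = f(2.720000) = 0.243648
  f(a) × f(c) < 0, new interval: [2.620000, 2.720000]
Iteration 4:
  c_4 = (2.620000 + 2.720000)/2 = 2.670000
  f(c_4) = f(2.670000) = -0.645837
  f(a) × f(c) ≥ 0, new interval: [2.670000, 2.720000]

After 4 iteration(s), the approximation is c_4 = 2.670000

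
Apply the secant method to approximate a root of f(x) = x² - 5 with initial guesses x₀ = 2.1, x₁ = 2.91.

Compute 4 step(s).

f(x) = x² - 5
x₀ = 2.1, x₁ = 2.91

Secant formula: x_{n+1} = x_n - f(x_n)(x_n - x_{n-1})/(f(x_n) - f(x_{n-1}))

Iteration 1:
  f(2.100000) = -0.590000
  f(2.910000) = 3.468100
  x_2 = 2.910000 - 3.468100×(2.910000 - 2.100000)/(3.468100 - (-0.590000))
       = 2.217764
Iteration 2:
  f(2.910000) = 3.468100
  f(2.217764) = -0.081521
  x_3 = 2.217764 - (-0.081521)×(2.217764 - 2.910000)/(-0.081521 - 3.468100)
       = 2.233662
Iteration 3:
  f(2.217764) = -0.081521
  f(2.233662) = -0.010752
  x_4 = 2.233662 - (-0.010752)×(2.233662 - 2.217764)/(-0.010752 - (-0.081521))
       = 2.236078
Iteration 4:
  f(2.233662) = -0.010752
  f(2.236078) = 0.000044
  x_5 = 2.236078 - 0.000044×(2.236078 - 2.233662)/(0.000044 - (-0.010752))
       = 2.236068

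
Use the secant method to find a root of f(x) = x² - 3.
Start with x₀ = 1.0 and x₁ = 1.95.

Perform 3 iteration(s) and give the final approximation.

f(x) = x² - 3
x₀ = 1.0, x₁ = 1.95

Secant formula: x_{n+1} = x_n - f(x_n)(x_n - x_{n-1})/(f(x_n) - f(x_{n-1}))

Iteration 1:
  f(1.000000) = -2.000000
  f(1.950000) = 0.802500
  x_2 = 1.950000 - 0.802500×(1.950000 - 1.000000)/(0.802500 - (-2.000000))
       = 1.677966
Iteration 2:
  f(1.950000) = 0.802500
  f(1.677966) = -0.184430
  x_3 = 1.677966 - (-0.184430)×(1.677966 - 1.950000)/(-0.184430 - 0.802500)
       = 1.728802
Iteration 3:
  f(1.677966) = -0.184430
  f(1.728802) = -0.011245
  x_4 = 1.728802 - (-0.011245)×(1.728802 - 1.677966)/(-0.011245 - (-0.184430))
       = 1.732102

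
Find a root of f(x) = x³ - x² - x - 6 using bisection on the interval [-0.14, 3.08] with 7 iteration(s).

f(x) = x³ - x² - x - 6
Initial interval: [-0.14, 3.08]

Iteration 1:
  c_1 = (-0.140000 + 3.080000)/2 = 1.470000
  f(c_1) = f(1.470000) = -6.454377
  f(a) × f(c) ≥ 0, new interval: [1.470000, 3.080000]
Iteration 2:
  c_2 = (1.470000 + 3.080000)/2 = 2.275000
  f(c_2) = f(2.275000) = -1.676078
  f(a) × f(c) ≥ 0, new interval: [2.275000, 3.080000]
Iteration 3:
  c_3 = (2.275000 + 3.080000)/2 = 2.677500
  f(c_3) = f(2.677500) = 3.348508
  f(a) × f(c) < 0, new interval: [2.275000, 2.677500]
Iteration 4:
  c_4 = (2.275000 + 2.677500)/2 = 2.476250
  f(c_4) = f(2.476250) = 0.575841
  f(a) × f(c) < 0, new interval: [2.275000, 2.476250]
Iteration 5:
  c_5 = (2.275000 + 2.476250)/2 = 2.375625
  f(c_5) = f(2.375625) = -0.612156
  f(a) × f(c) ≥ 0, new interval: [2.375625, 2.476250]
Iteration 6:
  c_6 = (2.375625 + 2.476250)/2 = 2.425938
  f(c_6) = f(2.425938) = -0.034049
  f(a) × f(c) ≥ 0, new interval: [2.425938, 2.476250]
Iteration 7:
  c_7 = (2.425938 + 2.476250)/2 = 2.451094
  f(c_7) = f(2.451094) = 0.266875
  f(a) × f(c) < 0, new interval: [2.425938, 2.451094]

After 7 iteration(s), the approximation is c_7 = 2.451094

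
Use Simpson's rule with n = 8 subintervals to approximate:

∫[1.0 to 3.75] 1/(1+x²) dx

f(x) = 1/(1+x²)
a = 1.0, b = 3.75, n = 8
h = (b - a)/n = 0.343750

Simpson's rule: (h/3)[f(x₀) + 4f(x₁) + 2f(x₂) + ... + f(xₙ)]

x_0 = 1.0000, f(x_0) = 0.500000, coefficient = 1
x_1 = 1.3438, f(x_1) = 0.356422, coefficient = 4
x_2 = 1.6875, f(x_2) = 0.259898, coefficient = 2
x_3 = 2.0312, f(x_3) = 0.195085, coefficient = 4
x_4 = 2.3750, f(x_4) = 0.150588, coefficient = 2
x_5 = 2.7188, f(x_5) = 0.119167, coefficient = 4
x_6 = 3.0625, f(x_6) = 0.096349, coefficient = 2
x_7 = 3.4062, f(x_7) = 0.079349, coefficient = 4
x_8 = 3.7500, f(x_8) = 0.066390, coefficient = 1

I ≈ (0.343750/3) × 4.580152 = 0.524809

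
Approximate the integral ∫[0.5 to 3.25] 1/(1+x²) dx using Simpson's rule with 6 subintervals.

f(x) = 1/(1+x²)
a = 0.5, b = 3.25, n = 6
h = (b - a)/n = 0.458333

Simpson's rule: (h/3)[f(x₀) + 4f(x₁) + 2f(x₂) + ... + f(xₙ)]

x_0 = 0.5000, f(x_0) = 0.800000, coefficient = 1
x_1 = 0.9583, f(x_1) = 0.521267, coefficient = 4
x_2 = 1.4167, f(x_2) = 0.332564, coefficient = 2
x_3 = 1.8750, f(x_3) = 0.221453, coefficient = 4
x_4 = 2.3333, f(x_4) = 0.155172, coefficient = 2
x_5 = 2.7917, f(x_5) = 0.113722, coefficient = 4
x_6 = 3.2500, f(x_6) = 0.086486, coefficient = 1

I ≈ (0.458333/3) × 5.287726 = 0.807847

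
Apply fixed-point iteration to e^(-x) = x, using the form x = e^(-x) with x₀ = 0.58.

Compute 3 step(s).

Equation: e^(-x) = x
Fixed-point form: x = e^(-x)
x₀ = 0.58

x_1 = g(0.580000) = 0.559898
x_2 = g(0.559898) = 0.571267
x_3 = g(0.571267) = 0.564809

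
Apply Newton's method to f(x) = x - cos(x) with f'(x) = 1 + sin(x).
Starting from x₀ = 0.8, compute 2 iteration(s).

f(x) = x - cos(x)
f'(x) = 1 + sin(x)
x₀ = 0.8

Newton-Raphson formula: x_{n+1} = x_n - f(x_n)/f'(x_n)

Iteration 1:
  f(0.800000) = 0.103293
  f'(0.800000) = 1.717356
  x_1 = 0.800000 - 0.103293/1.717356 = 0.739853
Iteration 2:
  f(0.739853) = 0.001286
  f'(0.739853) = 1.674180
  x_2 = 0.739853 - 0.001286/1.674180 = 0.739085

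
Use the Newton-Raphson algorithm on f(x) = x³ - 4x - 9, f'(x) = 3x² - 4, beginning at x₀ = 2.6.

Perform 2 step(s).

f(x) = x³ - 4x - 9
f'(x) = 3x² - 4
x₀ = 2.6

Newton-Raphson formula: x_{n+1} = x_n - f(x_n)/f'(x_n)

Iteration 1:
  f(2.600000) = -1.824000
  f'(2.600000) = 16.280000
  x_1 = 2.600000 - (-1.824000)/16.280000 = 2.712039
Iteration 2:
  f(2.712039) = 0.099318
  f'(2.712039) = 18.065472
  x_2 = 2.712039 - 0.099318/18.065472 = 2.706542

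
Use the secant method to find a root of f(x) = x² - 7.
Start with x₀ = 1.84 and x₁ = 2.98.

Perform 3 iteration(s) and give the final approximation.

f(x) = x² - 7
x₀ = 1.84, x₁ = 2.98

Secant formula: x_{n+1} = x_n - f(x_n)(x_n - x_{n-1})/(f(x_n) - f(x_{n-1}))

Iteration 1:
  f(1.840000) = -3.614400
  f(2.980000) = 1.880400
  x_2 = 2.980000 - 1.880400×(2.980000 - 1.840000)/(1.880400 - (-3.614400))
       = 2.589876
Iteration 2:
  f(2.980000) = 1.880400
  f(2.589876) = -0.292545
  x_3 = 2.589876 - (-0.292545)×(2.589876 - 2.980000)/(-0.292545 - 1.880400)
       = 2.642398
Iteration 3:
  f(2.589876) = -0.292545
  f(2.642398) = -0.017732
  x_4 = 2.642398 - (-0.017732)×(2.642398 - 2.589876)/(-0.017732 - (-0.292545))
       = 2.645787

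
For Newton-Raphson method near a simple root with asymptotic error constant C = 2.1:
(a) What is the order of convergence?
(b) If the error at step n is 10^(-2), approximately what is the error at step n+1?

(a) Newton-Raphson has quadratic (order 2) convergence near simple roots.
    This means |e_{n+1}| ≈ C|e_n|².

(b) With |e_n| = 10^(-2) and C = 2.1:
    |e_{n+1}| ≈ 2.1 × (10^(-2))² = 2.1 × 10^(-4)

(a) 2 (quadratic); (b) |e_{n+1}| ≈ 2.100e-04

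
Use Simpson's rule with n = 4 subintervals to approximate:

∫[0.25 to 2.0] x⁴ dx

f(x) = x⁴
a = 0.25, b = 2.0, n = 4
h = (b - a)/n = 0.437500

Simpson's rule: (h/3)[f(x₀) + 4f(x₁) + 2f(x₂) + ... + f(xₙ)]

x_0 = 0.2500, f(x_0) = 0.003906, coefficient = 1
x_1 = 0.6875, f(x_1) = 0.223404, coefficient = 4
x_2 = 1.1250, f(x_2) = 1.601807, coefficient = 2
x_3 = 1.5625, f(x_3) = 5.960464, coefficient = 4
x_4 = 2.0000, f(x_4) = 16.000000, coefficient = 1

I ≈ (0.437500/3) × 43.942993 = 6.408353
Exact value: 6.399805
Error: 0.008548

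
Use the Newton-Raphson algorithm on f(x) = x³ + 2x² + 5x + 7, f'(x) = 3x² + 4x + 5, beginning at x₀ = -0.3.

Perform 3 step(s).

f(x) = x³ + 2x² + 5x + 7
f'(x) = 3x² + 4x + 5
x₀ = -0.3

Newton-Raphson formula: x_{n+1} = x_n - f(x_n)/f'(x_n)

Iteration 1:
  f(-0.300000) = 5.653000
  f'(-0.300000) = 4.070000
  x_1 = -0.300000 - 5.653000/4.070000 = -1.688943
Iteration 2:
  f(-1.688943) = -0.557419
  f'(-1.688943) = 6.801816
  x_2 = -1.688943 - (-0.557419)/6.801816 = -1.606992
Iteration 3:
  f(-1.606992) = -0.020047
  f'(-1.606992) = 6.319302
  x_3 = -1.606992 - (-0.020047)/6.319302 = -1.603820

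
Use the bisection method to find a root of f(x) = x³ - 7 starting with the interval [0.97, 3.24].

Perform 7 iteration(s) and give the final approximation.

f(x) = x³ - 7
Initial interval: [0.97, 3.24]

Iteration 1:
  c_1 = (0.970000 + 3.240000)/2 = 2.105000
  f(c_1) = f(2.105000) = 2.327308
  f(a) × f(c) < 0, new interval: [0.970000, 2.105000]
Iteration 2:
  c_2 = (0.970000 + 2.105000)/2 = 1.537500
  f(c_2) = f(1.537500) = -3.365494
  f(a) × f(c) ≥ 0, new interval: [1.537500, 2.105000]
Iteration 3:
  c_3 = (1.537500 + 2.105000)/2 = 1.821250
  f(c_3) = f(1.821250) = -0.959002
  f(a) × f(c) ≥ 0, new interval: [1.821250, 2.105000]
Iteration 4:
  c_4 = (1.821250 + 2.105000)/2 = 1.963125
  f(c_4) = f(1.963125) = 0.565608
  f(a) × f(c) < 0, new interval: [1.821250, 1.963125]
Iteration 5:
  c_5 = (1.821250 + 1.963125)/2 = 1.892187
  f(c_5) = f(1.892187) = -0.225262
  f(a) × f(c) ≥ 0, new interval: [1.892187, 1.963125]
Iteration 6:
  c_6 = (1.892187 + 1.963125)/2 = 1.927656
  f(c_6) = f(1.927656) = 0.162898
  f(a) × f(c) < 0, new interval: [1.892187, 1.927656]
Iteration 7:
  c_7 = (1.892187 + 1.927656)/2 = 1.909922
  f(c_7) = f(1.909922) = -0.032984
  f(a) × f(c) ≥ 0, new interval: [1.909922, 1.927656]

After 7 iteration(s), the approximation is c_7 = 1.909922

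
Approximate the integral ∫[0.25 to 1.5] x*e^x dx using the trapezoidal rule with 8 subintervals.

f(x) = x*e^x
a = 0.25, b = 1.5, n = 8
h = (b - a)/n = 0.156250

Trapezoidal rule: (h/2)[f(x₀) + 2f(x₁) + 2f(x₂) + ... + f(xₙ)]

x_0 = 0.2500, f(x_0) = 0.321006, coefficient = 1
x_1 = 0.4062, f(x_1) = 0.609853, coefficient = 2
x_2 = 0.5625, f(x_2) = 0.987218, coefficient = 2
x_3 = 0.7188, f(x_3) = 1.474779, coefficient = 2
x_4 = 0.8750, f(x_4) = 2.099016, coefficient = 2
x_5 = 1.0312, f(x_5) = 2.892212, coefficient = 2
x_6 = 1.1875, f(x_6) = 3.893663, coefficient = 2
x_7 = 1.3438, f(x_7) = 5.151120, coefficient = 2
x_8 = 1.5000, f(x_8) = 6.722534, coefficient = 1

I ≈ (0.156250/2) × 41.259264 = 3.223380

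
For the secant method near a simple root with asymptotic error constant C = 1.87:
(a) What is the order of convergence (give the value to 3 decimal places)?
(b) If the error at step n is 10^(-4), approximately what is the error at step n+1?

(a) Secant method has superlinear convergence with order φ = (1+√5)/2 ≈ 1.618.
    This means |e_{n+1}| ≈ C|e_n|^1.618.

(b) With |e_n| = 10^(-4) and C = 1.87:
    |e_{n+1}| ≈ 1.87 × (10^(-4))^1.618 = 1.87 × 10^(-6.47)

(a) ≈ 1.618 (golden ratio); (b) |e_{n+1}| ≈ 6.305e-07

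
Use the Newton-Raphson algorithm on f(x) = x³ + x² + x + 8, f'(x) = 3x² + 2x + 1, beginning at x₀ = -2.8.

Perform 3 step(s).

f(x) = x³ + x² + x + 8
f'(x) = 3x² + 2x + 1
x₀ = -2.8

Newton-Raphson formula: x_{n+1} = x_n - f(x_n)/f'(x_n)

Iteration 1:
  f(-2.800000) = -8.912000
  f'(-2.800000) = 18.920000
  x_1 = -2.800000 - (-8.912000)/18.920000 = -2.328964
Iteration 2:
  f(-2.328964) = -1.537363
  f'(-2.328964) = 12.614293
  x_2 = -2.328964 - (-1.537363)/12.614293 = -2.207089
Iteration 3:
  f(-2.207089) = -0.087116
  f'(-2.207089) = 11.199552
  x_3 = -2.207089 - (-0.087116)/11.199552 = -2.199311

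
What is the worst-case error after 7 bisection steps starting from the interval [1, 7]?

Bisection error bound: |error| ≤ (b-a)/2^n
|error| ≤ (7 - 1)/2^7 = 6/2^7
|error| ≤ 0.0468750000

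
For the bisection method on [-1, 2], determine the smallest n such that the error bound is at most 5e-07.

We need (b-a)/2^n ≤ 5e-07
(2 - (-1))/2^n ≤ 5e-07
3/2^n ≤ 5e-07
2^n ≥ 6000000
n ≥ log₂(6000000) = 22.52
n ≥ 23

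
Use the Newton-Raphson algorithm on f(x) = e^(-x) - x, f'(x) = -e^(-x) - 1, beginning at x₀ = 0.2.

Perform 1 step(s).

f(x) = e^(-x) - x
f'(x) = -e^(-x) - 1
x₀ = 0.2

Newton-Raphson formula: x_{n+1} = x_n - f(x_n)/f'(x_n)

Iteration 1:
  f(0.200000) = 0.618731
  f'(0.200000) = -1.818731
  x_1 = 0.200000 - 0.618731/(-1.818731) = 0.540199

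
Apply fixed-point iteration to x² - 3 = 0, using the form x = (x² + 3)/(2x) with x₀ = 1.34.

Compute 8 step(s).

Equation: x² - 3 = 0
Fixed-point form: x = (x² + 3)/(2x)
x₀ = 1.34

x_1 = g(1.340000) = 1.789403
x_2 = g(1.789403) = 1.732970
x_3 = g(1.732970) = 1.732051
x_4 = g(1.732051) = 1.732051
x_5 = g(1.732051) = 1.732051
x_6 = g(1.732051) = 1.732051
x_7 = g(1.732051) = 1.732051
x_8 = g(1.732051) = 1.732051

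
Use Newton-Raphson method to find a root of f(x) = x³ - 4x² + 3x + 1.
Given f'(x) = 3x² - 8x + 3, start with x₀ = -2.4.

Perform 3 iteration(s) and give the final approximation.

f(x) = x³ - 4x² + 3x + 1
f'(x) = 3x² - 8x + 3
x₀ = -2.4

Newton-Raphson formula: x_{n+1} = x_n - f(x_n)/f'(x_n)

Iteration 1:
  f(-2.400000) = -43.064000
  f'(-2.400000) = 39.480000
  x_1 = -2.400000 - (-43.064000)/39.480000 = -1.309220
Iteration 2:
  f(-1.309220) = -12.027963
  f'(-1.309220) = 18.615929
  x_2 = -1.309220 - (-12.027963)/18.615929 = -0.663108
Iteration 3:
  f(-0.663108) = -3.039754
  f'(-0.663108) = 9.624007
  x_3 = -0.663108 - (-3.039754)/9.624007 = -0.347257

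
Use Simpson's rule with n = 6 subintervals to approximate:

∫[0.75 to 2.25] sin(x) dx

f(x) = sin(x)
a = 0.75, b = 2.25, n = 6
h = (b - a)/n = 0.250000

Simpson's rule: (h/3)[f(x₀) + 4f(x₁) + 2f(x₂) + ... + f(xₙ)]

x_0 = 0.7500, f(x_0) = 0.681639, coefficient = 1
x_1 = 1.0000, f(x_1) = 0.841471, coefficient = 4
x_2 = 1.2500, f(x_2) = 0.948985, coefficient = 2
x_3 = 1.5000, f(x_3) = 0.997495, coefficient = 4
x_4 = 1.7500, f(x_4) = 0.983986, coefficient = 2
x_5 = 2.0000, f(x_5) = 0.909297, coefficient = 4
x_6 = 2.2500, f(x_6) = 0.778073, coefficient = 1

I ≈ (0.250000/3) × 16.318707 = 1.359892
Exact value: 1.359862
Error: 0.000030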